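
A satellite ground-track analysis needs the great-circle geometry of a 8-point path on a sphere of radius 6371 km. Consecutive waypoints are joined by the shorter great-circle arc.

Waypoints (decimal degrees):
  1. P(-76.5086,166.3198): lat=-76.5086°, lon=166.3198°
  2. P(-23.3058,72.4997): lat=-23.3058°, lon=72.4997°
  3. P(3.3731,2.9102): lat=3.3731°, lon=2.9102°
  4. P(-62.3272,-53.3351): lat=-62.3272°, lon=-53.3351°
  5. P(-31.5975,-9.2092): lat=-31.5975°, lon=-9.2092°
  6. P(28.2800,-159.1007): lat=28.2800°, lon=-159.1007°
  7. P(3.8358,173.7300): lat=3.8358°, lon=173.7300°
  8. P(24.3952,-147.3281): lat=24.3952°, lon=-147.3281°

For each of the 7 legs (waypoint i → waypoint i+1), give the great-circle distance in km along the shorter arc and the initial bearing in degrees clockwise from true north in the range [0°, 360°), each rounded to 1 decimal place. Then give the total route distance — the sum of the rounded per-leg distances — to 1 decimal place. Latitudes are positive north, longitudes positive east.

Leg 1: dist=7589.8 km, bearing=260.6°
Leg 2: dist=8090.0 km, bearing=281.6°
Leg 3: dist=8688.9 km, bearing=203.2°
Leg 4: dist=4624.1 km, bearing=63.3°
Leg 5: dist=17099.8 km, bearing=270.6°
Leg 6: dist=3955.1 km, bearing=231.6°
Leg 7: dist=4753.0 km, bearing=57.5°
Total: 54800.7 km

Leg 1: φ1=-1.3353270, φ2=-0.4067629, Δφ=0.9285640, Δλ=-1.6374696 rad; a=sin²(Δφ/2)+cosφ1·cosφ2·sin²(Δλ/2)=0.3147771390; c=2·atan2(√a, √(1-a))=1.191307490; dist=6371·c=7589.820 ≈ 7589.8 km; running total=7589.8 km
Leg 1 bearing: y=sinΔλ·cosφ2=-0.91636578, x=cosφ1·sinφ2-sinφ1·cosφ2·cosΔλ=-0.15180159; θ=atan2(y, x)=-99.4060° <0 so +360° → 260.5940° ≈ 260.6°
Leg 2: φ1=-0.4067629, φ2=0.0588717, Δφ=0.4656346, Δλ=-1.2145659 rad; a=sin²(Δφ/2)+cosφ1·cosφ2·sin²(Δλ/2)=0.3517724078; c=2·atan2(√a, √(1-a))=1.269817489; dist=6371·c=8090.007 ≈ 8090.0 km; running total=15679.8 km
Leg 2 bearing: y=sinΔλ·cosφ2=-0.93559442, x=cosφ1·sinφ2-sinφ1·cosφ2·cosΔλ=0.19177435; θ=atan2(y, x)=-78.4162° <0 so +360° → 281.5838° ≈ 281.6°
Leg 3: φ1=0.0588717, φ2=-1.0878149, Δφ=-1.1466866, Δλ=-0.9816657 rad; a=sin²(Δφ/2)+cosφ1·cosφ2·sin²(Δλ/2)=0.3972520139; c=2·atan2(√a, √(1-a))=1.363825858; dist=6371·c=8688.935 ≈ 8688.9 km; running total=24368.7 km
Leg 3 bearing: y=sinΔλ·cosφ2=-0.38613134, x=cosφ1·sinφ2-sinφ1·cosφ2·cosΔλ=-0.89926303; θ=atan2(y, x)=-156.7620° <0 so +360° → 203.2380° ≈ 203.2°
Leg 4: φ1=-1.0878149, φ2=-0.5514804, Δφ=0.5363344, Δλ=0.7701422 rad; a=sin²(Δφ/2)+cosφ1·cosφ2·sin²(Δλ/2)=0.1260190193; c=2·atan2(√a, √(1-a))=0.725810114; dist=6371·c=4624.136 ≈ 4624.1 km; running total=28992.8 km
Leg 4 bearing: y=sinΔλ·cosφ2=0.59302002, x=cosφ1·sinφ2-sinφ1·cosφ2·cosΔλ=0.29812776; θ=atan2(y, x)=63.3100° ≈ 63.3°
Leg 5: φ1=-0.5514804, φ2=0.4935791, Δφ=1.0450595, Δλ=-2.6161002 rad; a=sin²(Δφ/2)+cosφ1·cosφ2·sin²(Δλ/2)=0.9485600825; c=2·atan2(√a, √(1-a))=2.684003459; dist=6371·c=17099.786 ≈ 17099.8 km; running total=46092.6 km
Leg 5 bearing: y=sinΔλ·cosφ2=-0.44176484, x=cosφ1·sinφ2-sinφ1·cosφ2·cosΔλ=0.00438609; θ=atan2(y, x)=-89.4312° <0 so +360° → 270.5688° ≈ 270.6°
Leg 6: φ1=0.4935791, φ2=0.0669473, Δφ=-0.4266318, Δλ=5.8089916 rad; a=sin²(Δφ/2)+cosφ1·cosφ2·sin²(Δλ/2)=0.0932933600; c=2·atan2(√a, √(1-a))=0.620800151; dist=6371·c=3955.118 ≈ 3955.1 km; running total=50047.7 km
Leg 6 bearing: y=sinΔλ·cosφ2=-0.45559840, x=cosφ1·sinφ2-sinφ1·cosφ2·cosΔλ=-0.36164752; θ=atan2(y, x)=-128.4420° <0 so +360° → 231.5580° ≈ 231.6°
Leg 7: φ1=0.0669473, φ2=0.4257766, Δφ=0.3588292, Δλ=-5.6035209 rad; a=sin²(Δφ/2)+cosφ1·cosφ2·sin²(Δλ/2)=0.1328072307; c=2·atan2(√a, √(1-a))=0.746035397; dist=6371·c=4752.992 ≈ 4753.0 km; running total=54800.7 km
Leg 7 bearing: y=sinΔλ·cosφ2=0.57241559, x=cosφ1·sinφ2-sinφ1·cosφ2·cosΔλ=0.36471671; θ=atan2(y, x)=57.4966° ≈ 57.5°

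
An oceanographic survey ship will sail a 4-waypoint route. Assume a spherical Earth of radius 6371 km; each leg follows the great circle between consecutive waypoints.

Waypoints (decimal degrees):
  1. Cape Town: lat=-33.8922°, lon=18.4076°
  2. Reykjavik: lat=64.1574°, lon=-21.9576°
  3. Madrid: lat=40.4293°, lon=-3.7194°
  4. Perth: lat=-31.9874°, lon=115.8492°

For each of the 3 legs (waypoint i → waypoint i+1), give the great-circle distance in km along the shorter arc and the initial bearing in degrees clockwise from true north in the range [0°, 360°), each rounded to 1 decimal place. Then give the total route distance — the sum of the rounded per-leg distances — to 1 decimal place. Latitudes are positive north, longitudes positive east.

Leg 1: dist=11461.1 km, bearing=343.2°
Leg 2: dist=2891.0 km, bearing=147.1°
Leg 3: dist=14618.0 km, bearing=100.1°
Total: 28970.1 km

Leg 1: φ1=-0.5915305, φ2=1.1197579, Δφ=1.7112884, Δλ=-0.7045056 rad; a=sin²(Δφ/2)+cosφ1·cosφ2·sin²(Δλ/2)=0.6130859444; c=2·atan2(√a, √(1-a))=1.798942259; dist=6371·c=11461.061 ≈ 11461.1 km; running total=11461.1 km
Leg 1 bearing: y=sinΔλ·cosφ2=-0.28231404, x=cosφ1·sinφ2-sinφ1·cosφ2·cosΔλ=0.93227950; θ=atan2(y, x)=-16.8474° <0 so +360° → 343.1526° ≈ 343.2°
Leg 2: φ1=1.1197579, φ2=0.7056244, Δφ=-0.4141335, Δλ=0.3183166 rad; a=sin²(Δφ/2)+cosφ1·cosφ2·sin²(Δλ/2)=0.0506018011; c=2·atan2(√a, √(1-a))=0.453780241; dist=6371·c=2891.034 ≈ 2891.0 km; running total=14352.1 km
Leg 2 bearing: y=sinΔλ·cosφ2=0.23823352, x=cosφ1·sinφ2-sinφ1·cosφ2·cosΔλ=-0.36798074; θ=atan2(y, x)=147.0807° ≈ 147.1°
Leg 3: φ1=0.7056244, φ2=-0.5582854, Δφ=-1.2639098, Δλ=2.0868658 rad; a=sin²(Δφ/2)+cosφ1·cosφ2·sin²(Δλ/2)=0.8310659570; c=2·atan2(√a, √(1-a))=2.294456401; dist=6371·c=14617.982 ≈ 14618.0 km; running total=28970.1 km
Leg 3 bearing: y=sinΔλ·cosφ2=0.73770431, x=cosφ1·sinφ2-sinφ1·cosφ2·cosΔλ=-0.13180924; θ=atan2(y, x)=100.1304° ≈ 100.1°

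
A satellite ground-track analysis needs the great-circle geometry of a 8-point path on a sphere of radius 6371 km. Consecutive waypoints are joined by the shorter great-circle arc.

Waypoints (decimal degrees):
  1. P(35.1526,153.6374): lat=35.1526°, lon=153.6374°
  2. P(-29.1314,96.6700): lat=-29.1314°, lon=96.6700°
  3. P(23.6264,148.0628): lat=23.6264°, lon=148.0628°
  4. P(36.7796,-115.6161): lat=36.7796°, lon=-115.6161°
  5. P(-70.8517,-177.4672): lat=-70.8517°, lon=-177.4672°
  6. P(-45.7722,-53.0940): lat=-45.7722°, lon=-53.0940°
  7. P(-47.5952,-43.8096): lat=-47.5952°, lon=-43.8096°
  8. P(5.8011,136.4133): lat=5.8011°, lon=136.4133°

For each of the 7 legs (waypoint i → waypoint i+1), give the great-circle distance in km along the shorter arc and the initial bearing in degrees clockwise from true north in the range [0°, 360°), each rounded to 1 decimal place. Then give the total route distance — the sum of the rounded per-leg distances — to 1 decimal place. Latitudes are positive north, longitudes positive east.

Leg 1: φ1=0.6135286, φ2=-0.5084388, Δφ=-1.1219675, Δλ=-0.9942687 rad; a=sin²(Δφ/2)+cosφ1·cosφ2·sin²(Δλ/2)=0.4454829818; c=2·atan2(√a, √(1-a))=1.461545086; dist=6371·c=9311.504 ≈ 9311.5 km; running total=9311.5 km
Leg 1 bearing: y=sinΔλ·cosφ2=-0.73231260, x=cosφ1·sinφ2-sinφ1·cosφ2·cosΔλ=-0.67218289; θ=atan2(y, x)=-132.5485° <0 so +360° → 227.4515° ≈ 227.5°
Leg 2: φ1=-0.5084388, φ2=0.4123585, Δφ=0.9207973, Δλ=0.8969736 rad; a=sin²(Δφ/2)+cosφ1·cosφ2·sin²(Δλ/2)=0.3478699781; c=2·atan2(√a, √(1-a))=1.261634778; dist=6371·c=8037.875 ≈ 8037.9 km; running total=17349.4 km
Leg 2 bearing: y=sinΔλ·cosφ2=0.71594016, x=cosφ1·sinφ2-sinφ1·cosφ2·cosΔλ=0.62837530; θ=atan2(y, x)=48.7268° ≈ 48.7°
Leg 3: φ1=0.4123585, φ2=0.6419251, Δφ=0.2295666, Δλ=-4.6020650 rad; a=sin²(Δφ/2)+cosφ1·cosφ2·sin²(Δλ/2)=0.4204176822; c=2·atan2(√a, √(1-a))=1.410951883; dist=6371·c=8989.174 ≈ 8989.2 km; running total=26338.6 km
Leg 3 bearing: y=sinΔλ·cosφ2=0.79607524, x=cosφ1·sinφ2-sinφ1·cosφ2·cosΔλ=0.58389283; θ=atan2(y, x)=53.7413° ≈ 53.7°
Leg 4: φ1=0.6419251, φ2=-1.2365954, Δφ=-1.8785206, Δλ=-1.0795053 rad; a=sin²(Δφ/2)+cosφ1·cosφ2·sin²(Δλ/2)=0.7208346399; c=2·atan2(√a, √(1-a))=2.028254739; dist=6371·c=12922.011 ≈ 12922.0 km; running total=39260.6 km
Leg 4 bearing: y=sinΔλ·cosφ2=-0.28921832, x=cosφ1·sinφ2-sinφ1·cosφ2·cosΔλ=-0.84928264; θ=atan2(y, x)=-161.1940° <0 so +360° → 198.8060° ≈ 198.8°
Leg 5: φ1=-1.2365954, φ2=-0.7988756, Δφ=0.4377198, Δλ=2.1707218 rad; a=sin²(Δφ/2)+cosφ1·cosφ2·sin²(Δλ/2)=0.2261233040; c=2·atan2(√a, √(1-a))=0.991119732; dist=6371·c=6314.424 ≈ 6314.4 km; running total=45575.0 km
Leg 5 bearing: y=sinΔλ·cosφ2=0.57571155, x=cosφ1·sinφ2-sinφ1·cosφ2·cosΔλ=-0.60706049; θ=atan2(y, x)=136.5182° ≈ 136.5°
Leg 6: φ1=-0.7988756, φ2=-0.8306929, Δφ=-0.0318174, Δλ=0.1620433 rad; a=sin²(Δφ/2)+cosφ1·cosφ2·sin²(Δλ/2)=0.0033341141; c=2·atan2(√a, √(1-a))=0.115547846; dist=6371·c=736.155 ≈ 736.2 km; running total=46311.2 km
Leg 6 bearing: y=sinΔλ·cosφ2=0.10879864, x=cosφ1·sinφ2-sinφ1·cosφ2·cosΔλ=-0.03814246; θ=atan2(y, x)=109.3196° ≈ 109.3°
Leg 7: φ1=-0.8306929, φ2=0.1012483, Δφ=0.9319412, Δλ=3.1454830 rad; a=sin²(Δφ/2)+cosφ1·cosφ2·sin²(Δλ/2)=0.8727697773; c=2·atan2(√a, √(1-a))=2.412140383; dist=6371·c=15367.746 ≈ 15367.7 km; running total=61678.9 km
Leg 7 bearing: y=sinΔλ·cosφ2=-0.00387041, x=cosφ1·sinφ2-sinφ1·cosφ2·cosΔλ=-0.66645014; θ=atan2(y, x)=-179.6673° <0 so +360° → 180.3327° ≈ 180.3°

Leg 1: dist=9311.5 km, bearing=227.5°
Leg 2: dist=8037.9 km, bearing=48.7°
Leg 3: dist=8989.2 km, bearing=53.7°
Leg 4: dist=12922.0 km, bearing=198.8°
Leg 5: dist=6314.4 km, bearing=136.5°
Leg 6: dist=736.2 km, bearing=109.3°
Leg 7: dist=15367.7 km, bearing=180.3°
Total: 61678.9 km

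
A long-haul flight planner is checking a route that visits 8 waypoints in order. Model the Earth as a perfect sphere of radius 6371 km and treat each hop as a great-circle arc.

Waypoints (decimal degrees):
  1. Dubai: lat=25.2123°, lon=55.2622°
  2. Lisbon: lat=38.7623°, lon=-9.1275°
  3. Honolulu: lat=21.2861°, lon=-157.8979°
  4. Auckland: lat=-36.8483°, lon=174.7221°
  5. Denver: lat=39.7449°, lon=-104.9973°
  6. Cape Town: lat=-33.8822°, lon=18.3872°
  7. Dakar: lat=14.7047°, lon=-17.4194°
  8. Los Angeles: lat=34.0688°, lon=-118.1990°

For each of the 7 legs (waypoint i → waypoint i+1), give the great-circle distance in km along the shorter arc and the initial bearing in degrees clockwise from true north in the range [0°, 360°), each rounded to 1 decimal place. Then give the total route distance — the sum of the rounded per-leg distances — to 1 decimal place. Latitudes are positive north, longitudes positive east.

Leg 1: dist=6130.8 km, bearing=301.0°
Leg 2: dist=12587.6 km, bearing=328.3°
Leg 3: dist=7073.7 km, bearing=204.3°
Leg 4: dist=11812.6 km, bearing=52.1°
Leg 5: dist=15016.5 km, bearing=101.1°
Leg 6: dist=6600.0 km, bearing=318.9°
Leg 7: dist=10056.3 km, bearing=305.5°
Total: 69277.5 km

Leg 1: φ1=0.4400376, φ2=0.6765298, Δφ=0.2364921, Δλ=-1.1238123 rad; a=sin²(Δφ/2)+cosφ1·cosφ2·sin²(Δλ/2)=0.2141824791; c=2·atan2(√a, √(1-a))=0.962299133; dist=6371·c=6130.808 ≈ 6130.8 km; running total=6130.8 km
Leg 1 bearing: y=sinΔλ·cosφ2=-0.70314342, x=cosφ1·sinφ2-sinφ1·cosφ2·cosΔλ=0.42287434; θ=atan2(y, x)=-58.9771° <0 so +360° → 301.0229° ≈ 301.0°
Leg 2: φ1=0.6765298, φ2=0.3715125, Δφ=-0.3050172, Δλ=-2.5965333 rad; a=sin²(Δφ/2)+cosφ1·cosφ2·sin²(Δλ/2)=0.6969939543; c=2·atan2(√a, √(1-a))=1.975762760; dist=6371·c=12587.585 ≈ 12587.6 km; running total=18718.4 km
Leg 2 bearing: y=sinΔλ·cosφ2=-0.48309854, x=cosφ1·sinφ2-sinφ1·cosφ2·cosΔλ=0.78191389; θ=atan2(y, x)=-31.7095° <0 so +360° → 328.2905° ≈ 328.3°
Leg 3: φ1=0.3715125, φ2=-0.6431242, Δφ=-1.0146367, Δλ=5.8053142 rad; a=sin²(Δφ/2)+cosφ1·cosφ2·sin²(Δλ/2)=0.2778002094; c=2·atan2(√a, √(1-a))=1.110292416; dist=6371·c=7073.673 ≈ 7073.7 km; running total=25792.1 km
Leg 3 bearing: y=sinΔλ·cosφ2=-0.36801587, x=cosφ1·sinφ2-sinφ1·cosφ2·cosΔλ=-0.81674557; θ=atan2(y, x)=-155.7442° <0 so +360° → 204.2558° ≈ 204.3°
Leg 4: φ1=-0.6431242, φ2=0.6936794, Δφ=1.3368035, Δλ=-4.8820245 rad; a=sin²(Δφ/2)+cosφ1·cosφ2·sin²(Δλ/2)=0.6397769204; c=2·atan2(√a, √(1-a))=1.854125718; dist=6371·c=11812.635 ≈ 11812.6 km; running total=37604.7 km
Leg 4 bearing: y=sinΔλ·cosφ2=0.75786225, x=cosφ1·sinφ2-sinφ1·cosφ2·cosΔλ=0.58948660; θ=atan2(y, x)=52.1232° ≈ 52.1°
Leg 5: φ1=0.6936794, φ2=-0.5913559, Δφ=-1.2850353, Δλ=2.1534658 rad; a=sin²(Δφ/2)+cosφ1·cosφ2·sin²(Δλ/2)=0.8538421724; c=2·atan2(√a, √(1-a))=2.357011622; dist=6371·c=15016.521 ≈ 15016.5 km; running total=52621.2 km
Leg 5 bearing: y=sinΔλ·cosφ2=0.69320221, x=cosφ1·sinφ2-sinφ1·cosφ2·cosΔλ=-0.13657804; θ=atan2(y, x)=101.1459° ≈ 101.1°
Leg 6: φ1=-0.5913559, φ2=0.2566454, Δφ=0.8480014, Δλ=-0.6249431 rad; a=sin²(Δφ/2)+cosφ1·cosφ2·sin²(Δλ/2)=0.2451427274; c=2·atan2(√a, √(1-a))=1.035943361; dist=6371·c=6599.995 ≈ 6600.0 km; running total=59221.2 km
Leg 6 bearing: y=sinΔλ·cosφ2=-0.56588888, x=cosφ1·sinφ2-sinφ1·cosφ2·cosΔλ=0.64804387; θ=atan2(y, x)=-41.1283° <0 so +360° → 318.8717° ≈ 318.9°
Leg 7: φ1=0.2566454, φ2=0.5946127, Δφ=0.3379673, Δλ=-1.7589358 rad; a=sin²(Δφ/2)+cosφ1·cosφ2·sin²(Δλ/2)=0.5038297214; c=2·atan2(√a, √(1-a))=1.578455844; dist=6371·c=10056.342 ≈ 10056.3 km; running total=69277.5 km
Leg 7 bearing: y=sinΔλ·cosφ2=-0.81374809, x=cosφ1·sinφ2-sinφ1·cosφ2·cosΔλ=0.58116726; θ=atan2(y, x)=-54.4661° <0 so +360° → 305.5339° ≈ 305.5°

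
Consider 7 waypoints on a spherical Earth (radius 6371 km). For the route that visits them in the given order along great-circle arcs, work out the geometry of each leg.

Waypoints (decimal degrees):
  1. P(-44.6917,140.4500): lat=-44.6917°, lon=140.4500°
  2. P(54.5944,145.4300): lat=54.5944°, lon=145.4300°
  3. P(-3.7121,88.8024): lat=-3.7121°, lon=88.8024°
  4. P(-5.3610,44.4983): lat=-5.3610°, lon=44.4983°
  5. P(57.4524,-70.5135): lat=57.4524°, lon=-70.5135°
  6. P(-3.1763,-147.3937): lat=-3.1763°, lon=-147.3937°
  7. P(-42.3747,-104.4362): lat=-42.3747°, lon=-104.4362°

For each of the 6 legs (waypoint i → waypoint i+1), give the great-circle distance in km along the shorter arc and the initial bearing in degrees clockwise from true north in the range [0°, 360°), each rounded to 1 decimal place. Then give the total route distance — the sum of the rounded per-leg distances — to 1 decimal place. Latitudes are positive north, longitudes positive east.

Leg 1: φ1=-0.7800173, φ2=0.9528520, Δφ=1.7328693, Δλ=0.0869174 rad; a=sin²(Δφ/2)+cosφ1·cosφ2·sin²(Δλ/2)=0.5814595914; c=2·atan2(√a, √(1-a))=1.734444975; dist=6371·c=11050.149 ≈ 11050.1 km; running total=11050.1 km
Leg 1 bearing: y=sinΔλ·cosφ2=0.05029316, x=cosφ1·sinφ2-sinφ1·cosφ2·cosΔλ=0.98535676; θ=atan2(y, x)=2.9219° ≈ 2.9°
Leg 2: φ1=0.9528520, φ2=-0.0647884, Δφ=-1.0176404, Δλ=-0.9883381 rad; a=sin²(Δφ/2)+cosφ1·cosφ2·sin²(Δλ/2)=0.3673724359; c=2·atan2(√a, √(1-a))=1.302327807; dist=6371·c=8297.130 ≈ 8297.1 km; running total=19347.2 km
Leg 2 bearing: y=sinΔλ·cosφ2=-0.83336085, x=cosφ1·sinφ2-sinφ1·cosφ2·cosΔλ=-0.48492208; θ=atan2(y, x)=-120.1946° <0 so +360° → 239.8054° ≈ 239.8°
Leg 3: φ1=-0.0647884, φ2=-0.0935671, Δφ=-0.0287787, Δλ=-0.7732524 rad; a=sin²(Δφ/2)+cosφ1·cosφ2·sin²(Δλ/2)=0.1414667530; c=2·atan2(√a, √(1-a))=0.771211903; dist=6371·c=4913.391 ≈ 4913.4 km; running total=24260.6 km
Leg 3 bearing: y=sinΔλ·cosφ2=-0.69541126, x=cosφ1·sinφ2-sinφ1·cosφ2·cosΔλ=-0.04710439; θ=atan2(y, x)=-93.8751° <0 so +360° → 266.1249° ≈ 266.1°
Leg 4: φ1=-0.0935671, φ2=1.0027335, Δφ=1.0963006, Δλ=-2.0073346 rad; a=sin²(Δφ/2)+cosφ1·cosφ2·sin²(Δλ/2)=0.6526154733; c=2·atan2(√a, √(1-a))=1.880977267; dist=6371·c=11983.706 ≈ 11983.7 km; running total=36244.3 km
Leg 4 bearing: y=sinΔλ·cosφ2=-0.48754684, x=cosφ1·sinφ2-sinφ1·cosφ2·cosΔλ=0.81800498; θ=atan2(y, x)=-30.7958° <0 so +360° → 329.2042° ≈ 329.2°
Leg 5: φ1=1.0027335, φ2=-0.0554369, Δφ=-1.0581704, Δλ=-1.3418126 rad; a=sin²(Δφ/2)+cosφ1·cosφ2·sin²(Δλ/2)=0.4623872065; c=2·atan2(√a, √(1-a))=1.495499610; dist=6371·c=9527.828 ≈ 9527.8 km; running total=45772.1 km
Leg 5 bearing: y=sinΔλ·cosφ2=-0.97240145, x=cosφ1·sinφ2-sinφ1·cosφ2·cosΔλ=-0.22085408; θ=atan2(y, x)=-102.7961° <0 so +360° → 257.2039° ≈ 257.2°
Leg 6: φ1=-0.0554369, φ2=-0.7395780, Δφ=-0.6841411, Δλ=0.7497498 rad; a=sin²(Δφ/2)+cosφ1·cosφ2·sin²(Δλ/2)=0.2114116205; c=2·atan2(√a, √(1-a))=0.955529108; dist=6371·c=6087.676 ≈ 6087.7 km; running total=51859.8 km
Leg 6 bearing: y=sinΔλ·cosφ2=0.50342744, x=cosφ1·sinφ2-sinφ1·cosφ2·cosΔλ=-0.64298351; θ=atan2(y, x)=141.9406° ≈ 141.9°

Leg 1: dist=11050.1 km, bearing=2.9°
Leg 2: dist=8297.1 km, bearing=239.8°
Leg 3: dist=4913.4 km, bearing=266.1°
Leg 4: dist=11983.7 km, bearing=329.2°
Leg 5: dist=9527.8 km, bearing=257.2°
Leg 6: dist=6087.7 km, bearing=141.9°
Total: 51859.8 km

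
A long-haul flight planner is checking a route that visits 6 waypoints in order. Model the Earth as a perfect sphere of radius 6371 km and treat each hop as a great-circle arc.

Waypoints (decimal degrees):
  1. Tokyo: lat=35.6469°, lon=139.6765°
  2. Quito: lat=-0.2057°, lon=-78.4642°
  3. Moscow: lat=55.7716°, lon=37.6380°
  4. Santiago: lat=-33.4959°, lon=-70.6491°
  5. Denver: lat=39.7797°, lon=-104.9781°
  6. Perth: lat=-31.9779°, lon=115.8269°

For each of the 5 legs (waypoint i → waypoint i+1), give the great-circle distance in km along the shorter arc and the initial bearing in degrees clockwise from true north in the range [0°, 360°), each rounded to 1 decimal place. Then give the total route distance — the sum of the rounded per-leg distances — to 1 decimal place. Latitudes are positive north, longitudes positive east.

Leg 1: dist=14442.3 km, bearing=53.6°
Leg 2: dist=11620.3 km, bearing=31.4°
Leg 3: dist=14135.0 km, bearing=263.2°
Leg 4: dist=8879.5 km, bearing=333.9°
Leg 5: dist=16271.7 km, bearing=270.4°
Total: 65348.8 km

Leg 1: φ1=0.6221558, φ2=-0.0035901, Δφ=-0.6257459, Δλ=-3.8072734 rad; a=sin²(Δφ/2)+cosφ1·cosφ2·sin²(Δλ/2)=0.8206070506; c=2·atan2(√a, √(1-a))=2.266875724; dist=6371·c=14442.265 ≈ 14442.3 km; running total=14442.3 km
Leg 1 bearing: y=sinΔλ·cosφ2=0.61759074, x=cosφ1·sinφ2-sinφ1·cosφ2·cosΔλ=0.45544062; θ=atan2(y, x)=53.5932° ≈ 53.6°
Leg 2: φ1=-0.0035901, φ2=0.9733980, Δφ=0.9769882, Δλ=2.0263657 rad; a=sin²(Δφ/2)+cosφ1·cosφ2·sin²(Δλ/2)=0.6252244766; c=2·atan2(√a, √(1-a))=1.823940287; dist=6371·c=11620.324 ≈ 11620.3 km; running total=26062.6 km
Leg 2 bearing: y=sinΔλ·cosφ2=0.50512497, x=cosφ1·sinφ2-sinφ1·cosφ2·cosΔλ=0.82590804; θ=atan2(y, x)=31.4499° ≈ 31.4°
Leg 3: φ1=0.9733980, φ2=-0.5846137, Δφ=-1.5580118, Δλ=-1.8899664 rad; a=sin²(Δφ/2)+cosφ1·cosφ2·sin²(Δλ/2)=0.8017398369; c=2·atan2(√a, √(1-a))=2.218654160; dist=6371·c=14135.046 ≈ 14135.0 km; running total=40197.6 km
Leg 3 bearing: y=sinΔλ·cosφ2=-0.79180888, x=cosφ1·sinφ2-sinφ1·cosφ2·cosΔλ=-0.09407969; θ=atan2(y, x)=-96.7759° <0 so +360° → 263.2241° ≈ 263.2°
Leg 4: φ1=-0.5846137, φ2=0.6942867, Δφ=1.2789005, Δλ=-0.5991541 rad; a=sin²(Δφ/2)+cosφ1·cosφ2·sin²(Δλ/2)=0.4119323127; c=2·atan2(√a, √(1-a))=1.393737270; dist=6371·c=8879.500 ≈ 8879.5 km; running total=49077.1 km
Leg 4 bearing: y=sinΔλ·cosφ2=-0.43339683, x=cosφ1·sinφ2-sinφ1·cosφ2·cosΔλ=0.88382324; θ=atan2(y, x)=-26.1218° <0 so +360° → 333.8782° ≈ 333.9°
Leg 5: φ1=0.6942867, φ2=-0.5581196, Δφ=-1.2524064, Δλ=3.8537743 rad; a=sin²(Δφ/2)+cosφ1·cosφ2·sin²(Δλ/2)=0.9161468692; c=2·atan2(√a, √(1-a))=2.554029070; dist=6371·c=16271.719 ≈ 16271.7 km; running total=65348.8 km
Leg 5 bearing: y=sinΔλ·cosφ2=-0.55432165, x=cosφ1·sinφ2-sinφ1·cosφ2·cosΔλ=0.00382635; θ=atan2(y, x)=-89.6045° <0 so +360° → 270.3955° ≈ 270.4°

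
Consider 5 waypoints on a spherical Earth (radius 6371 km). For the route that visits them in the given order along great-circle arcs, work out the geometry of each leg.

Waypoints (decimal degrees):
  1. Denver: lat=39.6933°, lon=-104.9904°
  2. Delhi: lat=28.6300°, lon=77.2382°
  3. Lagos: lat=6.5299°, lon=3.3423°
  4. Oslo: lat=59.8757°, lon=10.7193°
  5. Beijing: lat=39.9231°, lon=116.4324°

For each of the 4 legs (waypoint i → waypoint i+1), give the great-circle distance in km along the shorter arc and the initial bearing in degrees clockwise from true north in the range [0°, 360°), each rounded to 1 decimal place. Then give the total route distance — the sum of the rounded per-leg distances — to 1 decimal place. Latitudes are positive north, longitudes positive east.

Leg 1: dist=12414.4 km, bearing=357.9°
Leg 2: dist=8090.5 km, bearing=268.1°
Leg 3: dist=5964.5 km, bearing=4.6°
Leg 4: dist=7027.8 km, bearing=55.8°
Total: 33497.2 km

Leg 1: φ1=0.6927788, φ2=0.4996878, Δφ=-0.1930910, Δλ=3.1804891 rad; a=sin²(Δφ/2)+cosφ1·cosφ2·sin²(Δλ/2)=0.6844290188; c=2·atan2(√a, √(1-a))=1.948576452; dist=6371·c=12414.381 ≈ 12414.4 km; running total=12414.4 km
Leg 1 bearing: y=sinΔλ·cosφ2=-0.03413202, x=cosφ1·sinφ2-sinφ1·cosφ2·cosΔλ=0.92885884; θ=atan2(y, x)=-2.1045° <0 so +360° → 357.8955° ≈ 357.9°
Leg 2: φ1=0.4996878, φ2=0.1139683, Δφ=-0.3857195, Δλ=-1.2897268 rad; a=sin²(Δφ/2)+cosφ1·cosφ2·sin²(Δλ/2)=0.3518105970; c=2·atan2(√a, √(1-a))=1.269897462; dist=6371·c=8090.517 ≈ 8090.5 km; running total=20504.9 km
Leg 2 bearing: y=sinΔλ·cosφ2=-0.95452652, x=cosφ1·sinφ2-sinφ1·cosφ2·cosΔλ=-0.03222925; θ=atan2(y, x)=-91.9338° <0 so +360° → 268.0662° ≈ 268.1°
Leg 3: φ1=0.1139683, φ2=1.0450281, Δφ=0.9310599, Δλ=0.1287529 rad; a=sin²(Δφ/2)+cosφ1·cosφ2·sin²(Δλ/2)=0.2035715759; c=2·atan2(√a, √(1-a))=0.936194576; dist=6371·c=5964.496 ≈ 5964.5 km; running total=26469.4 km
Leg 3 bearing: y=sinΔλ·cosφ2=0.06443983, x=cosφ1·sinφ2-sinφ1·cosφ2·cosΔλ=0.80272552; θ=atan2(y, x)=4.5897° ≈ 4.6°
Leg 4: φ1=1.0450281, φ2=0.6967895, Δφ=-0.3482386, Δλ=1.8450417 rad; a=sin²(Δφ/2)+cosφ1·cosφ2·sin²(Δλ/2)=0.2745774655; c=2·atan2(√a, √(1-a))=1.103084466; dist=6371·c=7027.751 ≈ 7027.8 km; running total=33497.2 km
Leg 4 bearing: y=sinΔλ·cosφ2=0.73824707, x=cosφ1·sinφ2-sinφ1·cosφ2·cosΔλ=0.50172701; θ=atan2(y, x)=55.7992° ≈ 55.8°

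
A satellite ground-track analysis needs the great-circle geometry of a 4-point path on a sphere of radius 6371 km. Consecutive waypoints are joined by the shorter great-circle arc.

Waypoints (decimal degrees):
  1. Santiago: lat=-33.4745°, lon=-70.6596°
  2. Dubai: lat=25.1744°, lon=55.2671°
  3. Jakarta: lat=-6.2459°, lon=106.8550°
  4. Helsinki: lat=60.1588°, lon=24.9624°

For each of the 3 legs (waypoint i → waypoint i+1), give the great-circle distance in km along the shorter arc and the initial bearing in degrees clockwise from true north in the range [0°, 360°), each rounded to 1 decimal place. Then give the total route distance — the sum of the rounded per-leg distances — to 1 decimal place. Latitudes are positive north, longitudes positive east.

Leg 1: dist=14750.4 km, bearing=85.2°
Leg 2: dist=6578.0 km, bearing=114.9°
Leg 3: dist=10164.4 km, bearing=330.5°
Total: 31492.8 km

Leg 1: φ1=-0.5842402, φ2=0.4393762, Δφ=1.0236164, Δλ=2.1978355 rad; a=sin²(Δφ/2)+cosφ1·cosφ2·sin²(Δλ/2)=0.8387807993; c=2·atan2(√a, √(1-a))=2.315238426; dist=6371·c=14750.384 ≈ 14750.4 km; running total=14750.4 km
Leg 1 bearing: y=sinΔλ·cosφ2=0.73285424, x=cosφ1·sinφ2-sinφ1·cosφ2·cosΔλ=0.06192689; θ=atan2(y, x)=85.1699° ≈ 85.2°
Leg 2: φ1=0.4393762, φ2=-0.1090115, Δφ=-0.5483877, Δλ=0.9003787 rad; a=sin²(Δφ/2)+cosφ1·cosφ2·sin²(Δλ/2)=0.2436587622; c=2·atan2(√a, √(1-a))=1.032490118; dist=6371·c=6577.995 ≈ 6578.0 km; running total=21328.4 km
Leg 2 bearing: y=sinΔλ·cosφ2=0.77891114, x=cosφ1·sinφ2-sinφ1·cosφ2·cosΔλ=-0.36118433; θ=atan2(y, x)=114.8774° ≈ 114.9°
Leg 3: φ1=-0.1090115, φ2=1.0499691, Δφ=1.1589807, Δλ=-1.4292955 rad; a=sin²(Δφ/2)+cosφ1·cosφ2·sin²(Δλ/2)=0.5123055326; c=2·atan2(√a, √(1-a))=1.595409877; dist=6371·c=10164.356 ≈ 10164.4 km; running total=31492.8 km
Leg 3 bearing: y=sinΔλ·cosφ2=-0.49262456, x=cosφ1·sinφ2-sinφ1·cosφ2·cosΔλ=0.86989387; θ=atan2(y, x)=-29.5231° <0 so +360° → 330.4769° ≈ 330.5°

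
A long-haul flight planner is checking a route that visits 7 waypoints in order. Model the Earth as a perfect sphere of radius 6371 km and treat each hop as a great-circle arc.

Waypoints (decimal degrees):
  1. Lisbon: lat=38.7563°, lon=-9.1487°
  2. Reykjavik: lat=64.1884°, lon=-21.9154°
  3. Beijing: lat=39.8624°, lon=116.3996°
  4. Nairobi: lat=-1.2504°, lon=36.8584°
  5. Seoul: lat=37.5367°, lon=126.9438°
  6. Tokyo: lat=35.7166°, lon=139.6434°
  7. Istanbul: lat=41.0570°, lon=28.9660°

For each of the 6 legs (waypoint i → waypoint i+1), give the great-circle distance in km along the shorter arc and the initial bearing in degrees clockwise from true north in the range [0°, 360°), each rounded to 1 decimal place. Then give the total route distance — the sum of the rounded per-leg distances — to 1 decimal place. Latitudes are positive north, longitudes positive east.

Leg 1: dist=2950.0 km, bearing=347.6°
Leg 2: dist=7882.5 km, bearing=32.7°
Leg 3: dist=9207.0 km, bearing=262.3°
Leg 4: dist=10099.8 km, bearing=52.5°
Leg 5: dist=1150.3 km, bearing=96.3°
Leg 6: dist=8937.0 km, bearing=314.3°
Total: 40226.6 km

Leg 1: φ1=0.6764250, φ2=1.1202989, Δφ=0.4438739, Δλ=-0.2228209 rad; a=sin²(Δφ/2)+cosφ1·cosφ2·sin²(Δλ/2)=0.0526496688; c=2·atan2(√a, √(1-a))=0.463035734; dist=6371·c=2950.001 ≈ 2950.0 km; running total=2950.0 km
Leg 1 bearing: y=sinΔλ·cosφ2=-0.09621839, x=cosφ1·sinφ2-sinφ1·cosφ2·cosΔλ=0.43617972; θ=atan2(y, x)=-12.4398° <0 so +360° → 347.5602° ≈ 347.6°
Leg 2: φ1=1.1202989, φ2=0.6957301, Δφ=-0.4245688, Δλ=2.4140522 rad; a=sin²(Δφ/2)+cosφ1·cosφ2·sin²(Δλ/2)=0.3362991177; c=2·atan2(√a, √(1-a))=1.237243856; dist=6371·c=7882.481 ≈ 7882.5 km; running total=10832.5 km
Leg 2 bearing: y=sinΔλ·cosφ2=0.51047141, x=cosφ1·sinφ2-sinφ1·cosφ2·cosΔλ=0.79512705; θ=atan2(y, x)=32.7005° ≈ 32.7°
Leg 3: φ1=0.6957301, φ2=-0.0218236, Δφ=-0.7175537, Δλ=-1.3882558 rad; a=sin²(Δφ/2)+cosφ1·cosφ2·sin²(Δλ/2)=0.4373405689; c=2·atan2(√a, √(1-a))=1.445147106; dist=6371·c=9207.032 ≈ 9207.0 km; running total=20039.5 km
Leg 3 bearing: y=sinΔλ·cosφ2=-0.98315153, x=cosφ1·sinφ2-sinφ1·cosφ2·cosΔλ=-0.13307239; θ=atan2(y, x)=-97.7083° <0 so +360° → 262.2917° ≈ 262.3°
Leg 4: φ1=-0.0218236, φ2=0.6551390, Δφ=0.6769626, Δλ=1.5722868 rad; a=sin²(Δφ/2)+cosφ1·cosφ2·sin²(Δλ/2)=0.5072385174; c=2·atan2(√a, √(1-a))=1.585273867; dist=6371·c=10099.780 ≈ 10099.8 km; running total=30139.3 km
Leg 4 bearing: y=sinΔλ·cosφ2=0.79296236, x=cosφ1·sinφ2-sinφ1·cosφ2·cosΔλ=0.60909860; θ=atan2(y, x)=52.4710° ≈ 52.5°
Leg 5: φ1=0.6551390, φ2=0.6233723, Δφ=-0.0317667, Δλ=0.2216498 rad; a=sin²(Δφ/2)+cosφ1·cosφ2·sin²(Δλ/2)=0.0081274203; c=2·atan2(√a, √(1-a))=0.180549545; dist=6371·c=1150.281 ≈ 1150.3 km; running total=31289.6 km
Leg 5 bearing: y=sinΔλ·cosφ2=0.17849078, x=cosφ1·sinφ2-sinφ1·cosφ2·cosΔλ=-0.01965971; θ=atan2(y, x)=96.2855° ≈ 96.3°
Leg 6: φ1=0.6233723, φ2=0.7165798, Δφ=0.0932076, Δλ=-1.9316850 rad; a=sin²(Δφ/2)+cosφ1·cosφ2·sin²(Δλ/2)=0.4163759132; c=2·atan2(√a, √(1-a))=1.402758462; dist=6371·c=8936.974 ≈ 8937.0 km; running total=40226.6 km
Leg 6 bearing: y=sinΔλ·cosφ2=-0.70548276, x=cosφ1·sinφ2-sinφ1·cosφ2·cosΔλ=0.68871047; θ=atan2(y, x)=-45.6892° <0 so +360° → 314.3108° ≈ 314.3°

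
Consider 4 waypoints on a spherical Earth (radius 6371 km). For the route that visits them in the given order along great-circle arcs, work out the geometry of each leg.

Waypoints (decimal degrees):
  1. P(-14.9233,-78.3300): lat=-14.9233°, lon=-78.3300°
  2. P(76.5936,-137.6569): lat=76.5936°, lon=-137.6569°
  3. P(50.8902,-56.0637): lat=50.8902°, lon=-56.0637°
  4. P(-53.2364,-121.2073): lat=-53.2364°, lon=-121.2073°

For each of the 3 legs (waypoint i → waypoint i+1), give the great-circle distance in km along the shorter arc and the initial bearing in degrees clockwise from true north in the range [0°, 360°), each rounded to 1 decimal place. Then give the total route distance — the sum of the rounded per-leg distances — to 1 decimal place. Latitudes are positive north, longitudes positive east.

Leg 1: φ1=-0.2604607, φ2=1.3368105, Δφ=1.5972712, Δλ=-1.0354497 rad; a=sin²(Δφ/2)+cosφ1·cosφ2·sin²(Δλ/2)=0.5681092255; c=2·atan2(√a, √(1-a))=1.707439601; dist=6371·c=10878.098 ≈ 10878.1 km; running total=10878.1 km
Leg 1 bearing: y=sinΔλ·cosφ2=-0.19941794, x=cosφ1·sinφ2-sinφ1·cosφ2·cosΔλ=0.97040044; θ=atan2(y, x)=-11.6127° <0 so +360° → 348.3873° ≈ 348.4°
Leg 2: φ1=1.3368105, φ2=0.8882015, Δφ=-0.4486090, Δλ=1.4240700 rad; a=sin²(Δφ/2)+cosφ1·cosφ2·sin²(Δλ/2)=0.1119114804; c=2·atan2(√a, √(1-a))=0.682216581; dist=6371·c=4346.402 ≈ 4346.4 km; running total=15224.5 km
Leg 2 bearing: y=sinΔλ·cosφ2=0.62403049, x=cosφ1·sinφ2-sinφ1·cosφ2·cosΔλ=0.09019507; θ=atan2(y, x)=81.7756° ≈ 81.8°
Leg 3: φ1=0.8882015, φ2=-0.9291505, Δφ=-1.8173520, Δλ=-1.1369703 rad; a=sin²(Δφ/2)+cosφ1·cosφ2·sin²(Δλ/2)=0.7314563992; c=2·atan2(√a, √(1-a))=2.052074801; dist=6371·c=13073.769 ≈ 13073.8 km; running total=28298.3 km
Leg 3 bearing: y=sinΔλ·cosφ2=-0.54307085, x=cosφ1·sinφ2-sinφ1·cosφ2·cosΔλ=-0.70056106; θ=atan2(y, x)=-142.2174° <0 so +360° → 217.7826° ≈ 217.8°

Leg 1: dist=10878.1 km, bearing=348.4°
Leg 2: dist=4346.4 km, bearing=81.8°
Leg 3: dist=13073.8 km, bearing=217.8°
Total: 28298.3 km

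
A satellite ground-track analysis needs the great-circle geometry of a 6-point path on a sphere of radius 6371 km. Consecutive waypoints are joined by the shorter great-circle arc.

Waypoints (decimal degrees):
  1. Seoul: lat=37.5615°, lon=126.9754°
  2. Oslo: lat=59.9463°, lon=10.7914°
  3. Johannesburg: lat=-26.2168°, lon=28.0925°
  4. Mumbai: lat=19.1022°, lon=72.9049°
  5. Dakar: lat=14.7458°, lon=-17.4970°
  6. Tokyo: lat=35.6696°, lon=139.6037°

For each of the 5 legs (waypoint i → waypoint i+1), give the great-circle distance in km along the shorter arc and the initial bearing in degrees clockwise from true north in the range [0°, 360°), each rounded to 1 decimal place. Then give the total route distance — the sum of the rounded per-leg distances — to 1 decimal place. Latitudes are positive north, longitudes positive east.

Leg 1: φ1=0.6555718, φ2=1.0462603, Δφ=0.3906885, Δλ=-2.0277933 rad; a=sin²(Δφ/2)+cosφ1·cosφ2·sin²(Δλ/2)=0.3237605558; c=2·atan2(√a, √(1-a))=1.210577645; dist=6371·c=7712.590 ≈ 7712.6 km; running total=7712.6 km
Leg 1 bearing: y=sinΔλ·cosφ2=-0.44941900, x=cosφ1·sinφ2-sinφ1·cosφ2·cosΔλ=0.82084176; θ=atan2(y, x)=-28.7011° <0 so +360° → 331.2989° ≈ 331.3°
Leg 2: φ1=1.0462603, φ2=-0.4575695, Δφ=-1.5038298, Δλ=0.3019612 rad; a=sin²(Δφ/2)+cosφ1·cosφ2·sin²(Δλ/2)=0.4767058489; c=2·atan2(√a, √(1-a))=1.524191155; dist=6371·c=9710.622 ≈ 9710.6 km; running total=17423.2 km
Leg 2 bearing: y=sinΔλ·cosφ2=0.26680003, x=cosφ1·sinφ2-sinφ1·cosφ2·cosΔλ=-0.96262520; θ=atan2(y, x)=164.5088° ≈ 164.5°
Leg 3: φ1=-0.4575695, φ2=0.3333963, Δφ=0.7909658, Δλ=0.7821239 rad; a=sin²(Δφ/2)+cosφ1·cosφ2·sin²(Δλ/2)=0.2715879219; c=2·atan2(√a, √(1-a))=1.096374555; dist=6371·c=6985.002 ≈ 6985.0 km; running total=24408.2 km
Leg 3 bearing: y=sinΔλ·cosφ2=0.66597957, x=cosφ1·sinφ2-sinφ1·cosφ2·cosΔλ=0.58973121; θ=atan2(y, x)=48.4748° ≈ 48.5°
Leg 4: φ1=0.3333963, φ2=0.2573628, Δφ=-0.0760335, Δλ=-1.5778108 rad; a=sin²(Δφ/2)+cosφ1·cosφ2·sin²(Δλ/2)=0.4615567628; c=2·atan2(√a, √(1-a))=1.493833897; dist=6371·c=9517.216 ≈ 9517.2 km; running total=33925.4 km
Leg 4 bearing: y=sinΔλ·cosφ2=-0.96704081, x=cosφ1·sinφ2-sinφ1·cosφ2·cosΔλ=0.24273554; θ=atan2(y, x)=-75.9094° <0 so +360° → 284.0906° ≈ 284.1°
Leg 5: φ1=0.2573628, φ2=0.6225520, Δφ=0.3651892, Δλ=2.7419245 rad; a=sin²(Δφ/2)+cosφ1·cosφ2·sin²(Δλ/2)=0.7876504887; c=2·atan2(√a, √(1-a))=2.183768396; dist=6371·c=13912.788 ≈ 13912.8 km; running total=47838.2 km
Leg 5 bearing: y=sinΔλ·cosφ2=0.31611244, x=cosφ1·sinφ2-sinφ1·cosφ2·cosΔλ=0.75438830; θ=atan2(y, x)=22.7352° ≈ 22.7°

Leg 1: dist=7712.6 km, bearing=331.3°
Leg 2: dist=9710.6 km, bearing=164.5°
Leg 3: dist=6985.0 km, bearing=48.5°
Leg 4: dist=9517.2 km, bearing=284.1°
Leg 5: dist=13912.8 km, bearing=22.7°
Total: 47838.2 km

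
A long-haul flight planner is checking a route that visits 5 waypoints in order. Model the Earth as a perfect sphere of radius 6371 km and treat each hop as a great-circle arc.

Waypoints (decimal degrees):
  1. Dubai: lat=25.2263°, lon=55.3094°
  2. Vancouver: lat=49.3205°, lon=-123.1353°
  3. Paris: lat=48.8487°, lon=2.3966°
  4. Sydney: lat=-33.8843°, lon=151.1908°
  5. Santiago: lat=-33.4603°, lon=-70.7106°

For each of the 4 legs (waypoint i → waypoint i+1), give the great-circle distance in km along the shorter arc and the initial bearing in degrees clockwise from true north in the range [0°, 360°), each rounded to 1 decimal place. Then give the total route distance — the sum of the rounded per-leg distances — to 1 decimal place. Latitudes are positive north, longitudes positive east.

Leg 1: φ1=0.4402820, φ2=0.8608051, Δφ=0.4205231, Δλ=-3.1144475 rad; a=sin²(Δφ/2)+cosφ1·cosφ2·sin²(Δλ/2)=0.6331169724; c=2·atan2(√a, √(1-a))=1.840280170; dist=6371·c=11724.425 ≈ 11724.4 km; running total=11724.4 km
Leg 1 bearing: y=sinΔλ·cosφ2=-0.01769174, x=cosφ1·sinφ2-sinφ1·cosφ2·cosΔλ=0.96374607; θ=atan2(y, x)=-1.0517° <0 so +360° → 358.9483° ≈ 358.9°
Leg 2: φ1=0.8608051, φ2=0.8525707, Δφ=-0.0082345, Δλ=2.1909450 rad; a=sin²(Δφ/2)+cosφ1·cosφ2·sin²(Δλ/2)=0.3391232577; c=2·atan2(√a, √(1-a))=1.243215455; dist=6371·c=7920.526 ≈ 7920.5 km; running total=19644.9 km
Leg 2 bearing: y=sinΔλ·cosφ2=0.53551562, x=cosφ1·sinφ2-sinφ1·cosφ2·cosΔλ=0.78083142; θ=atan2(y, x)=34.4434° ≈ 34.4°
Leg 3: φ1=0.8525707, φ2=-0.5913926, Δφ=-1.4439633, Δλ=2.5969487 rad; a=sin²(Δφ/2)+cosφ1·cosφ2·sin²(Δλ/2)=0.9435223820; c=2·atan2(√a, √(1-a))=2.661700598; dist=6371·c=16957.695 ≈ 16957.7 km; running total=36602.6 km
Leg 3 bearing: y=sinΔλ·cosφ2=0.43011982, x=cosφ1·sinφ2-sinφ1·cosφ2·cosΔλ=0.16777524; θ=atan2(y, x)=68.6909° ≈ 68.7°
Leg 4: φ1=-0.5913926, φ2=-0.5839924, Δφ=0.0074002, Δλ=-3.8729100 rad; a=sin²(Δφ/2)+cosφ1·cosφ2·sin²(Δλ/2)=0.6040458704; c=2·atan2(√a, √(1-a))=1.780419913; dist=6371·c=11343.055 ≈ 11343.1 km; running total=47945.7 km
Leg 4 bearing: y=sinΔλ·cosφ2=0.55716654, x=cosφ1·sinφ2-sinφ1·cosφ2·cosΔλ=-0.80390502; θ=atan2(y, x)=145.2751° ≈ 145.3°

Leg 1: dist=11724.4 km, bearing=358.9°
Leg 2: dist=7920.5 km, bearing=34.4°
Leg 3: dist=16957.7 km, bearing=68.7°
Leg 4: dist=11343.1 km, bearing=145.3°
Total: 47945.7 km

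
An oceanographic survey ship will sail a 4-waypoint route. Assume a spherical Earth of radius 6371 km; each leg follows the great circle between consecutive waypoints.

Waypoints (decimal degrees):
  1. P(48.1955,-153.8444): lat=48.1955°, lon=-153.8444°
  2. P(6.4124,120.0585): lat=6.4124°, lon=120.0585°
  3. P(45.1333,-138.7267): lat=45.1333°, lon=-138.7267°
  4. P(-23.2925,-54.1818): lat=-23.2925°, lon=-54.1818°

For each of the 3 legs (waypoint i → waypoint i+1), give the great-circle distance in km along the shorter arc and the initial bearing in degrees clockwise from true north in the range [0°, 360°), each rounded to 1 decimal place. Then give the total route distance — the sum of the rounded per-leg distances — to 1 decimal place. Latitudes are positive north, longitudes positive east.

Leg 1: φ1=0.8411702, φ2=0.1119175, Δφ=-0.7292527, Δλ=4.7805074 rad; a=sin²(Δφ/2)+cosφ1·cosφ2·sin²(Δλ/2)=0.4358299595; c=2·atan2(√a, √(1-a))=1.442101290; dist=6371·c=9187.627 ≈ 9187.6 km; running total=9187.6 km
Leg 1 bearing: y=sinΔλ·cosφ2=-0.99143912, x=cosφ1·sinφ2-sinφ1·cosφ2·cosΔλ=0.02402713; θ=atan2(y, x)=-88.6117° <0 so +360° → 271.3883° ≈ 271.4°
Leg 2: φ1=0.1119175, φ2=0.7877247, Δφ=0.6758072, Δλ=-4.5166538 rad; a=sin²(Δφ/2)+cosφ1·cosφ2·sin²(Δλ/2)=0.5285944321; c=2·atan2(√a, √(1-a))=1.628016410; dist=6371·c=10372.093 ≈ 10372.1 km; running total=19559.7 km
Leg 2 bearing: y=sinΔλ·cosφ2=0.69198898, x=cosφ1·sinφ2-sinφ1·cosφ2·cosΔλ=0.71963928; θ=atan2(y, x)=43.8779° ≈ 43.9°
Leg 3: φ1=0.7877247, φ2=-0.4065308, Δφ=-1.1942555, Δλ=1.4755869 rad; a=sin²(Δφ/2)+cosφ1·cosφ2·sin²(Δλ/2)=0.6093292808; c=2·atan2(√a, √(1-a))=1.791235881; dist=6371·c=11411.964 ≈ 11412.0 km; running total=30971.7 km
Leg 3 bearing: y=sinΔλ·cosφ2=0.91433827, x=cosφ1·sinφ2-sinφ1·cosφ2·cosΔλ=-0.34084300; θ=atan2(y, x)=110.4442° ≈ 110.4°

Leg 1: dist=9187.6 km, bearing=271.4°
Leg 2: dist=10372.1 km, bearing=43.9°
Leg 3: dist=11412.0 km, bearing=110.4°
Total: 30971.7 km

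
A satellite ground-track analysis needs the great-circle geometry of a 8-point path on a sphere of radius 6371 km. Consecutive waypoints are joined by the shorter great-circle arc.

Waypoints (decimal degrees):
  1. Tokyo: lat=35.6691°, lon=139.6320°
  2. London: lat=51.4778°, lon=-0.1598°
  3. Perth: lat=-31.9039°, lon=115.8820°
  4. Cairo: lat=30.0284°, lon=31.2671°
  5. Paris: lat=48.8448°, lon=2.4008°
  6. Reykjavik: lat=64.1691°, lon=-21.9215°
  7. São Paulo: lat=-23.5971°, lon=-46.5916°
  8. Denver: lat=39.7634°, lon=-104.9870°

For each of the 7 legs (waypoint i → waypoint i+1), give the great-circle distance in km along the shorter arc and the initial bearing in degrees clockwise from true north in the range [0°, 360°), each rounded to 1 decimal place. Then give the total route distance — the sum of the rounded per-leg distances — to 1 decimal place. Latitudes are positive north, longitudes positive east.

Leg 1: dist=9562.6 km, bearing=336.2°
Leg 2: dist=14478.8 km, bearing=92.8°
Leg 3: dist=11261.1 km, bearing=298.5°
Leg 4: dist=3209.6 km, bearing=318.8°
Leg 5: dist=2236.9 km, bearing=328.5°
Leg 6: dist=9991.4 km, bearing=202.5°
Leg 7: dist=9285.4 km, bearing=318.8°
Total: 60025.8 km

Leg 1: φ1=0.6225432, φ2=0.8984571, Δφ=0.2759139, Δλ=-2.4398272 rad; a=sin²(Δφ/2)+cosφ1·cosφ2·sin²(Δλ/2)=0.4651075608; c=2·atan2(√a, √(1-a))=1.500954683; dist=6371·c=9562.582 ≈ 9562.6 km; running total=9562.6 km
Leg 1 bearing: y=sinΔλ·cosφ2=-0.40207063, x=cosφ1·sinφ2-sinφ1·cosφ2·cosΔλ=0.91294539; θ=atan2(y, x)=-23.7692° <0 so +360° → 336.2308° ≈ 336.2°
Leg 2: φ1=0.8984571, φ2=-0.5568281, Δφ=-1.4552852, Δλ=2.0253115 rad; a=sin²(Δφ/2)+cosφ1·cosφ2·sin²(Δλ/2)=0.8228027435; c=2·atan2(√a, √(1-a))=2.272612208; dist=6371·c=14478.812 ≈ 14478.8 km; running total=24041.4 km
Leg 2 bearing: y=sinΔλ·cosφ2=0.76274666, x=cosφ1·sinφ2-sinφ1·cosφ2·cosΔλ=-0.03756437; θ=atan2(y, x)=92.8195° ≈ 92.8°
Leg 3: φ1=-0.5568281, φ2=0.5240944, Δφ=1.0809225, Δλ=-1.4768086 rad; a=sin²(Δφ/2)+cosφ1·cosφ2·sin²(Δλ/2)=0.5977482855; c=2·atan2(√a, √(1-a))=1.767560093; dist=6371·c=11261.125 ≈ 11261.1 km; running total=35302.5 km
Leg 3 bearing: y=sinΔλ·cosφ2=-0.86195627, x=cosφ1·sinφ2-sinφ1·cosφ2·cosΔλ=0.46777396; θ=atan2(y, x)=-61.5118° <0 so +360° → 298.4882° ≈ 298.5°
Leg 4: φ1=0.5240944, φ2=0.8525026, Δφ=0.3284081, Δλ=-0.5038120 rad; a=sin²(Δφ/2)+cosφ1·cosφ2·sin²(Δλ/2)=0.0621187978; c=2·atan2(√a, √(1-a))=0.503783446; dist=6371·c=3209.604 ≈ 3209.6 km; running total=38512.1 km
Leg 4 bearing: y=sinΔλ·cosφ2=-0.31770966, x=cosφ1·sinφ2-sinφ1·cosφ2·cosΔλ=0.36345671; θ=atan2(y, x)=-41.1578° <0 so +360° → 318.8422° ≈ 318.8°
Leg 5: φ1=0.8525026, φ2=1.1199621, Δφ=0.2674595, Δλ=-0.4245042 rad; a=sin²(Δφ/2)+cosφ1·cosφ2·sin²(Δλ/2)=0.0305026192; c=2·atan2(√a, √(1-a))=0.351100568; dist=6371·c=2236.862 ≈ 2236.9 km; running total=40749.0 km
Leg 5 bearing: y=sinΔλ·cosφ2=-0.17945818, x=cosφ1·sinφ2-sinφ1·cosφ2·cosΔλ=0.29340007; θ=atan2(y, x)=-31.4520° <0 so +360° → 328.5480° ≈ 328.5°
Leg 6: φ1=1.1199621, φ2=-0.4118471, Δφ=-1.5318092, Δλ=-0.4305745 rad; a=sin²(Δφ/2)+cosφ1·cosφ2·sin²(Δλ/2)=0.4987334222; c=2·atan2(√a, √(1-a))=1.568263169; dist=6371·c=9991.405 ≈ 9991.4 km; running total=50740.4 km
Leg 6 bearing: y=sinΔλ·cosφ2=-0.38249176, x=cosφ1·sinφ2-sinφ1·cosφ2·cosΔλ=-0.92395543; θ=atan2(y, x)=-157.5118° <0 so +360° → 202.4882° ≈ 202.5°
Leg 7: φ1=-0.4118471, φ2=0.6940023, Δφ=1.1058493, Δλ=-1.0191920 rad; a=sin²(Δφ/2)+cosφ1·cosφ2·sin²(Δλ/2)=0.4434443031; c=2·atan2(√a, √(1-a))=1.457442339; dist=6371·c=9285.365 ≈ 9285.4 km; running total=60025.8 km
Leg 7 bearing: y=sinΔλ·cosφ2=-0.65468356, x=cosφ1·sinφ2-sinφ1·cosφ2·cosΔλ=0.74739230; θ=atan2(y, x)=-41.2170° <0 so +360° → 318.7830° ≈ 318.8°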